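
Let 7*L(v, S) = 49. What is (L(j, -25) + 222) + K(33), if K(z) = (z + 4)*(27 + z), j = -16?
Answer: 2449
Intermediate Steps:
L(v, S) = 7 (L(v, S) = (1/7)*49 = 7)
K(z) = (4 + z)*(27 + z)
(L(j, -25) + 222) + K(33) = (7 + 222) + (108 + 33**2 + 31*33) = 229 + (108 + 1089 + 1023) = 229 + 2220 = 2449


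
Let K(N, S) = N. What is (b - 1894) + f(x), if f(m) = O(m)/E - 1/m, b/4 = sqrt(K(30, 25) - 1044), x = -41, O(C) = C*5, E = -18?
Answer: -1389349/738 + 52*I*sqrt(6) ≈ -1882.6 + 127.37*I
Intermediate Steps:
O(C) = 5*C
b = 52*I*sqrt(6) (b = 4*sqrt(30 - 1044) = 4*sqrt(-1014) = 4*(13*I*sqrt(6)) = 52*I*sqrt(6) ≈ 127.37*I)
f(m) = -1/m - 5*m/18 (f(m) = (5*m)/(-18) - 1/m = (5*m)*(-1/18) - 1/m = -5*m/18 - 1/m = -1/m - 5*m/18)
(b - 1894) + f(x) = (52*I*sqrt(6) - 1894) + (-1/(-41) - 5/18*(-41)) = (-1894 + 52*I*sqrt(6)) + (-1*(-1/41) + 205/18) = (-1894 + 52*I*sqrt(6)) + (1/41 + 205/18) = (-1894 + 52*I*sqrt(6)) + 8423/738 = -1389349/738 + 52*I*sqrt(6)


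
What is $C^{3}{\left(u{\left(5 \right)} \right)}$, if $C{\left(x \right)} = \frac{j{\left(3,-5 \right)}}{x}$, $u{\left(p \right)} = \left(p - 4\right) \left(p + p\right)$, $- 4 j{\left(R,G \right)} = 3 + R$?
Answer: $- \frac{27}{8000} \approx -0.003375$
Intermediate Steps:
$j{\left(R,G \right)} = - \frac{3}{4} - \frac{R}{4}$ ($j{\left(R,G \right)} = - \frac{3 + R}{4} = - \frac{3}{4} - \frac{R}{4}$)
$u{\left(p \right)} = 2 p \left(-4 + p\right)$ ($u{\left(p \right)} = \left(-4 + p\right) 2 p = 2 p \left(-4 + p\right)$)
$C{\left(x \right)} = - \frac{3}{2 x}$ ($C{\left(x \right)} = \frac{- \frac{3}{4} - \frac{3}{4}}{x} = - \frac{3}{2 x}$)
$C^{3}{\left(u{\left(5 \right)} \right)} = \left(- \frac{3}{2 \cdot 2 \cdot 5 \left(-4 + 5\right)}\right)^{3} = \left(- \frac{3}{2 \cdot 2 \cdot 5 \cdot 1}\right)^{3} = \left(- \frac{3}{2 \cdot 10}\right)^{3} = \left(\left(- \frac{3}{2}\right) \frac{1}{10}\right)^{3} = \left(- \frac{3}{20}\right)^{3} = - \frac{27}{8000}$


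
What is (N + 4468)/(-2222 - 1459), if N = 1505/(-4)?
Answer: -16367/14724 ≈ -1.1116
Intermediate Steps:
N = -1505/4 (N = 1505*(-¼) = -1505/4 ≈ -376.25)
(N + 4468)/(-2222 - 1459) = (-1505/4 + 4468)/(-2222 - 1459) = (16367/4)/(-3681) = (16367/4)*(-1/3681) = -16367/14724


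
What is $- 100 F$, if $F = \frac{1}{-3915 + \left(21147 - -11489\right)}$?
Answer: $- \frac{100}{28721} \approx -0.0034818$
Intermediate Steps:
$F = \frac{1}{28721}$ ($F = \frac{1}{-3915 + \left(21147 + 11489\right)} = \frac{1}{-3915 + 32636} = \frac{1}{28721} \approx 3.4818 \cdot 10^{-5}$)
$- 100 F = \left(-100\right) \frac{1}{28721} = - \frac{100}{28721}$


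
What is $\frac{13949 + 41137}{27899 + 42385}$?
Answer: $\frac{9181}{11714} \approx 0.78376$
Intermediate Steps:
$\frac{13949 + 41137}{27899 + 42385} = \frac{55086}{70284} = 55086 \cdot \frac{1}{70284} = \frac{9181}{11714}$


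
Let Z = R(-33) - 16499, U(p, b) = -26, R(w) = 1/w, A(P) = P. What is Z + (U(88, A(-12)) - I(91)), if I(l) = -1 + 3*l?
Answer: -554302/33 ≈ -16797.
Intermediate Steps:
Z = -544468/33 (Z = 1/(-33) - 16499 = -1/33 - 16499 = -544468/33 ≈ -16499.)
Z + (U(88, A(-12)) - I(91)) = -544468/33 + (-26 - (-1 + 3*91)) = -544468/33 + (-26 - (-1 + 273)) = -544468/33 + (-26 - 1*272) = -544468/33 + (-26 - 272) = -544468/33 - 298 = -554302/33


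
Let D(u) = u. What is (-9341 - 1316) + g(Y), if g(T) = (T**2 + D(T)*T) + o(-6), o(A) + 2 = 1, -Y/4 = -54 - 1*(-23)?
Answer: 20094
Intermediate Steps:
Y = 124 (Y = -4*(-54 - 1*(-23)) = -4*(-54 + 23) = -4*(-31) = 124)
o(A) = -1 (o(A) = -2 + 1 = -1)
g(T) = -1 + 2*T**2 (g(T) = (T**2 + T*T) - 1 = (T**2 + T**2) - 1 = 2*T**2 - 1 = -1 + 2*T**2)
(-9341 - 1316) + g(Y) = (-9341 - 1316) + (-1 + 2*124**2) = -10657 + (-1 + 2*15376) = -10657 + (-1 + 30752) = -10657 + 30751 = 20094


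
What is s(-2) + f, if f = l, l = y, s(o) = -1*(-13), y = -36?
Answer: -23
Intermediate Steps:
s(o) = 13
l = -36
f = -36
s(-2) + f = 13 - 36 = -23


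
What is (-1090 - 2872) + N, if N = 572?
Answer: -3390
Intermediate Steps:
(-1090 - 2872) + N = (-1090 - 2872) + 572 = -3962 + 572 = -3390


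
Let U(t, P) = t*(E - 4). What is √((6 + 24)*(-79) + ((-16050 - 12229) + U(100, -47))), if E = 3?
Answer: I*√30749 ≈ 175.35*I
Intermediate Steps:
U(t, P) = -t (U(t, P) = t*(3 - 4) = t*(-1) = -t)
√((6 + 24)*(-79) + ((-16050 - 12229) + U(100, -47))) = √((6 + 24)*(-79) + ((-16050 - 12229) - 1*100)) = √(30*(-79) + (-28279 - 100)) = √(-2370 - 28379) = √(-30749) = I*√30749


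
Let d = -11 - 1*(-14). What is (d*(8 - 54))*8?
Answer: -1104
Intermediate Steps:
d = 3 (d = -11 + 14 = 3)
(d*(8 - 54))*8 = (3*(8 - 54))*8 = (3*(-46))*8 = -138*8 = -1104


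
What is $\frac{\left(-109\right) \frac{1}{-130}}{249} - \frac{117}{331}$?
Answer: $- \frac{3751211}{10714470} \approx -0.35011$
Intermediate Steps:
$\frac{\left(-109\right) \frac{1}{-130}}{249} - \frac{117}{331} = \left(-109\right) \left(- \frac{1}{130}\right) \frac{1}{249} - \frac{117}{331} = \frac{109}{130} \cdot \frac{1}{249} - \frac{117}{331} = \frac{109}{32370} - \frac{117}{331} = - \frac{3751211}{10714470}$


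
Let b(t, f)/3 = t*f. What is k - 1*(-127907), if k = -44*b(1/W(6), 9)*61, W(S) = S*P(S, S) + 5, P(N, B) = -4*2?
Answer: 5572469/43 ≈ 1.2959e+5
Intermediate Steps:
P(N, B) = -8
W(S) = 5 - 8*S (W(S) = S*(-8) + 5 = -8*S + 5 = 5 - 8*S)
b(t, f) = 3*f*t (b(t, f) = 3*(t*f) = 3*(f*t) = 3*f*t)
k = 72468/43 (k = -132*9/(5 - 8*6)*61 = -132*9/(5 - 48)*61 = -132*9/(-43)*61 = -132*9*(-1)/43*61 = -44*(-27/43)*61 = (1188/43)*61 = 72468/43 ≈ 1685.3)
k - 1*(-127907) = 72468/43 - 1*(-127907) = 72468/43 + 127907 = 5572469/43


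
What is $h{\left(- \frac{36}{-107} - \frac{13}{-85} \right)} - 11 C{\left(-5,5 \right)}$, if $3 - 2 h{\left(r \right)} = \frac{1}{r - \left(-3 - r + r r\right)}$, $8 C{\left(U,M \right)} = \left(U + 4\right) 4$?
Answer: $\frac{4247612071}{618618728} \approx 6.8663$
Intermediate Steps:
$C{\left(U,M \right)} = 2 + \frac{U}{2}$ ($C{\left(U,M \right)} = \frac{\left(U + 4\right) 4}{8} = \frac{\left(4 + U\right) 4}{8} = \frac{16 + 4 U}{8} = 2 + \frac{U}{2}$)
$h{\left(r \right)} = \frac{3}{2} - \frac{1}{2 \left(3 - r^{2} + 2 r\right)}$ ($h{\left(r \right)} = \frac{3}{2} - \frac{1}{2 \left(r - \left(-3 - r + r r\right)\right)} = \frac{3}{2} - \frac{1}{2 \left(r - \left(-3 + r^{2} - r\right)\right)} = \frac{3}{2} - \frac{1}{2 \left(r + \left(3 + r - r^{2}\right)\right)} = \frac{3}{2} - \frac{1}{2 \left(3 - r^{2} + 2 r\right)}$)
$h{\left(- \frac{36}{-107} - \frac{13}{-85} \right)} - 11 C{\left(-5,5 \right)} = \frac{8 - 3 \left(- \frac{36}{-107} - \frac{13}{-85}\right)^{2} + 6 \left(- \frac{36}{-107} - \frac{13}{-85}\right)}{2 \left(3 - \left(- \frac{36}{-107} - \frac{13}{-85}\right)^{2} + 2 \left(- \frac{36}{-107} - \frac{13}{-85}\right)\right)} - 11 \left(2 + \frac{1}{2} \left(-5\right)\right) = \frac{8 - 3 \left(\left(-36\right) \left(- \frac{1}{107}\right) - - \frac{13}{85}\right)^{2} + 6 \left(\left(-36\right) \left(- \frac{1}{107}\right) - - \frac{13}{85}\right)}{2 \left(3 - \left(\left(-36\right) \left(- \frac{1}{107}\right) - - \frac{13}{85}\right)^{2} + 2 \left(\left(-36\right) \left(- \frac{1}{107}\right) - - \frac{13}{85}\right)\right)} - 11 \left(2 - \frac{5}{2}\right) = \frac{8 - 3 \left(\frac{36}{107} + \frac{13}{85}\right)^{2} + 6 \left(\frac{36}{107} + \frac{13}{85}\right)}{2 \left(3 - \left(\frac{36}{107} + \frac{13}{85}\right)^{2} + 2 \left(\frac{36}{107} + \frac{13}{85}\right)\right)} - 11 \left(- \frac{1}{2}\right) = \frac{8 - 3 \left(\frac{4451}{9095}\right)^{2} + 6 \cdot \frac{4451}{9095}}{2 \left(3 - \left(\frac{4451}{9095}\right)^{2} + 2 \cdot \frac{4451}{9095}\right)} - - \frac{11}{2} = \frac{8 - \frac{59434203}{82719025} + \frac{26706}{9095}}{2 \left(3 - \frac{19811401}{82719025} + \frac{8902}{9095}\right)} + \frac{11}{2} = \frac{1}{2} \frac{1}{\frac{309309364}{82719025}} \cdot \frac{845209067}{82719025} + \frac{11}{2} = \frac{1}{2} \cdot \frac{82719025}{309309364} \cdot \frac{845209067}{82719025} + \frac{11}{2} = \frac{845209067}{618618728} + \frac{11}{2} = \frac{4247612071}{618618728}$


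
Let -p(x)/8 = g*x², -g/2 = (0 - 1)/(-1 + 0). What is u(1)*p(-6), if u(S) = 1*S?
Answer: 576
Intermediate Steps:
g = -2 (g = -2*(0 - 1)/(-1 + 0) = -(-2)/(-1) = -(-2)*(-1) = -2*1 = -2)
u(S) = S
p(x) = 16*x² (p(x) = -(-16)*x² = 16*x²)
u(1)*p(-6) = 1*(16*(-6)²) = 1*(16*36) = 1*576 = 576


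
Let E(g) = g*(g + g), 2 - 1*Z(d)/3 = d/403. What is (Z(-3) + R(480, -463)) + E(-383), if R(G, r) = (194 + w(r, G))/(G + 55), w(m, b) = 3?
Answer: 63255141526/215605 ≈ 2.9338e+5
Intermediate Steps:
Z(d) = 6 - 3*d/403
E(g) = 2*g² (E(g) = g*(2*g) = 2*g²)
R(G, r) = 197/(55 + G) (R(G, r) = (194 + 3)/(G + 55) = 197/(55 + G))
(Z(-3) + R(480, -463)) + E(-383) = ((6 - 3/403*(-3)) + 197/(55 + 480)) + 2*(-383)² = ((6 + 9/403) + 197/535) + 2*146689 = (2427/403 + 197*(1/535)) + 293378 = (2427/403 + 197/535) + 293378 = 1377836/215605 + 293378 = 63255141526/215605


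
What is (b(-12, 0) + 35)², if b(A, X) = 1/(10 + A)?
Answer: 4761/4 ≈ 1190.3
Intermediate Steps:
(b(-12, 0) + 35)² = (1/(10 - 12) + 35)² = (1/(-2) + 35)² = (-½ + 35)² = (69/2)² = 4761/4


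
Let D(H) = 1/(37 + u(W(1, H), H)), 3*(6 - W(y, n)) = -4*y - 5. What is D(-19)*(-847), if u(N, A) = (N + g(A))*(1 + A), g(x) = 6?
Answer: 847/233 ≈ 3.6352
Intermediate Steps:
W(y, n) = 23/3 + 4*y/3 (W(y, n) = 6 - (-4*y - 5)/3 = 6 - (-5 - 4*y)/3 = 6 + (5/3 + 4*y/3) = 23/3 + 4*y/3)
u(N, A) = (1 + A)*(6 + N) (u(N, A) = (N + 6)*(1 + A) = (6 + N)*(1 + A) = (1 + A)*(6 + N))
D(H) = 1/(52 + 15*H) (D(H) = 1/(37 + (6 + (23/3 + (4/3)*1) + 6*H + H*(23/3 + (4/3)*1))) = 1/(37 + (6 + (23/3 + 4/3) + 6*H + H*(23/3 + 4/3))) = 1/(37 + (6 + 9 + 6*H + H*9)) = 1/(37 + (6 + 9 + 6*H + 9*H)) = 1/(37 + (15 + 15*H)) = 1/(52 + 15*H))
D(-19)*(-847) = -847/(52 + 15*(-19)) = -847/(52 - 285) = -847/(-233) = -1/233*(-847) = 847/233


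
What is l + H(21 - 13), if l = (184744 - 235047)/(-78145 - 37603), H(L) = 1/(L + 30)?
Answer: 53349/115748 ≈ 0.46091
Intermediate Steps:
H(L) = 1/(30 + L)
l = 50303/115748 (l = -50303/(-115748) = -50303*(-1/115748) = 50303/115748 ≈ 0.43459)
l + H(21 - 13) = 50303/115748 + 1/(30 + (21 - 13)) = 50303/115748 + 1/(30 + 8) = 50303/115748 + 1/38 = 53349/115748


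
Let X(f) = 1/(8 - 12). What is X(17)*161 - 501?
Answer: -2165/4 ≈ -541.25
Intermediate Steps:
X(f) = -1/4 (X(f) = 1/(-4) = -1/4)
X(17)*161 - 501 = -1/4*161 - 501 = -161/4 - 501 = -2165/4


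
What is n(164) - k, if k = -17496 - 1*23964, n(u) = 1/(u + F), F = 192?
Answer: 14759761/356 ≈ 41460.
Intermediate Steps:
n(u) = 1/(192 + u) (n(u) = 1/(u + 192) = 1/(192 + u))
k = -41460 (k = -17496 - 23964 = -41460)
n(164) - k = 1/(192 + 164) - 1*(-41460) = 1/356 + 41460 = 14759761/356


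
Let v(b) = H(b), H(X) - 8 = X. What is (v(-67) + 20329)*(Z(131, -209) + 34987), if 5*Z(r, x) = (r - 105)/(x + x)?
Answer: 148219923708/209 ≈ 7.0919e+8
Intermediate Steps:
H(X) = 8 + X
v(b) = 8 + b
Z(r, x) = (-105 + r)/(10*x) (Z(r, x) = ((r - 105)/(x + x))/5 = ((-105 + r)/((2*x)))/5 = ((-105 + r)*(1/(2*x)))/5 = ((-105 + r)/(2*x))/5 = (-105 + r)/(10*x))
(v(-67) + 20329)*(Z(131, -209) + 34987) = ((8 - 67) + 20329)*((1/10)*(-105 + 131)/(-209) + 34987) = (-59 + 20329)*((1/10)*(-1/209)*26 + 34987) = 20270*(-13/1045 + 34987) = 20270*(36561402/1045) = 148219923708/209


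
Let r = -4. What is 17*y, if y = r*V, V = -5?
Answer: 340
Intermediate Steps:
y = 20 (y = -4*(-5) = 20)
17*y = 17*20 = 340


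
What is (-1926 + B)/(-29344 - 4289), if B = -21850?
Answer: 23776/33633 ≈ 0.70692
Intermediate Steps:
(-1926 + B)/(-29344 - 4289) = (-1926 - 21850)/(-29344 - 4289) = -23776/(-33633) = -23776*(-1/33633) = 23776/33633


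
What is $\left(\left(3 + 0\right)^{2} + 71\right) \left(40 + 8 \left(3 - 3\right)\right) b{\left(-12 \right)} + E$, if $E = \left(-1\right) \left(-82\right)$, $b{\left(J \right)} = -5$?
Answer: $-15918$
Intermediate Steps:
$E = 82$
$\left(\left(3 + 0\right)^{2} + 71\right) \left(40 + 8 \left(3 - 3\right)\right) b{\left(-12 \right)} + E = \left(\left(3 + 0\right)^{2} + 71\right) \left(40 + 8 \left(3 - 3\right)\right) \left(-5\right) + 82 = \left(3^{2} + 71\right) \left(40 + 8 \left(3 - 3\right)\right) \left(-5\right) + 82 = \left(9 + 71\right) \left(40 + 8 \cdot 0\right) \left(-5\right) + 82 = 80 \left(40 + 0\right) \left(-5\right) + 82 = 80 \cdot 40 \left(-5\right) + 82 = 3200 \left(-5\right) + 82 = -16000 + 82 = -15918$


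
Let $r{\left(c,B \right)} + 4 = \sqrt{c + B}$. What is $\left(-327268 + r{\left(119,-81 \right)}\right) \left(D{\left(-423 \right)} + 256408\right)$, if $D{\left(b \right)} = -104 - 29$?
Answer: $-83871631800 + 256275 \sqrt{38} \approx -8.387 \cdot 10^{10}$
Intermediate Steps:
$r{\left(c,B \right)} = -4 + \sqrt{B + c}$ ($r{\left(c,B \right)} = -4 + \sqrt{c + B} = -4 + \sqrt{B + c}$)
$D{\left(b \right)} = -133$ ($D{\left(b \right)} = -104 - 29 = -133$)
$\left(-327268 + r{\left(119,-81 \right)}\right) \left(D{\left(-423 \right)} + 256408\right) = \left(-327268 - \left(4 - \sqrt{-81 + 119}\right)\right) \left(-133 + 256408\right) = \left(-327268 - \left(4 - \sqrt{38}\right)\right) 256275 = \left(-327272 + \sqrt{38}\right) 256275 = -83871631800 + 256275 \sqrt{38}$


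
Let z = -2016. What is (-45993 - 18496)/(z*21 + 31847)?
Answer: 64489/10489 ≈ 6.1482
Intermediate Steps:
(-45993 - 18496)/(z*21 + 31847) = (-45993 - 18496)/(-2016*21 + 31847) = -64489/(-42336 + 31847) = -64489/(-10489) = -64489*(-1/10489) = 64489/10489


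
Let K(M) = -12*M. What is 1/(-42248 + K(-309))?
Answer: -1/38540 ≈ -2.5947e-5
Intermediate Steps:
1/(-42248 + K(-309)) = 1/(-42248 - 12*(-309)) = 1/(-42248 + 3708) = 1/(-38540) = -1/38540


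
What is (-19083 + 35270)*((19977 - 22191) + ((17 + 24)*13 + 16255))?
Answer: 235909338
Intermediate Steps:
(-19083 + 35270)*((19977 - 22191) + ((17 + 24)*13 + 16255)) = 16187*(-2214 + (41*13 + 16255)) = 16187*(-2214 + (533 + 16255)) = 16187*(-2214 + 16788) = 16187*14574 = 235909338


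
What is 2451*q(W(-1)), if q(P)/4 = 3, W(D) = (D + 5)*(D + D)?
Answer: 29412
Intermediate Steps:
W(D) = 2*D*(5 + D) (W(D) = (5 + D)*(2*D) = 2*D*(5 + D))
q(P) = 12 (q(P) = 4*3 = 12)
2451*q(W(-1)) = 2451*12 = 29412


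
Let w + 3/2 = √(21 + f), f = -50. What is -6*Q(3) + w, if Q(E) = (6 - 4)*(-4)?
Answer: 93/2 + I*√29 ≈ 46.5 + 5.3852*I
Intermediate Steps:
Q(E) = -8 (Q(E) = 2*(-4) = -8)
w = -3/2 + I*√29 (w = -3/2 + √(21 - 50) = -3/2 + √(-29) = -3/2 + I*√29 ≈ -1.5 + 5.3852*I)
-6*Q(3) + w = -6*(-8) + (-3/2 + I*√29) = 48 + (-3/2 + I*√29) = 93/2 + I*√29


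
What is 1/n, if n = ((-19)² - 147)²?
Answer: 1/45796 ≈ 2.1836e-5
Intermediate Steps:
n = 45796 (n = (361 - 147)² = 214² = 45796)
1/n = 1/45796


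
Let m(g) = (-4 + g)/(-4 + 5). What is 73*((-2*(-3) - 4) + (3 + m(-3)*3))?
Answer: -1168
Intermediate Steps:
m(g) = -4 + g (m(g) = (-4 + g)/1 = (-4 + g)*1 = -4 + g)
73*((-2*(-3) - 4) + (3 + m(-3)*3)) = 73*((-2*(-3) - 4) + (3 + (-4 - 3)*3)) = 73*((6 - 4) + (3 - 7*3)) = 73*(2 + (3 - 21)) = 73*(2 - 18) = 73*(-16) = -1168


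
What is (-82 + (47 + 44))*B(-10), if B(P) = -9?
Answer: -81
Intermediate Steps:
(-82 + (47 + 44))*B(-10) = (-82 + (47 + 44))*(-9) = (-82 + 91)*(-9) = 9*(-9) = -81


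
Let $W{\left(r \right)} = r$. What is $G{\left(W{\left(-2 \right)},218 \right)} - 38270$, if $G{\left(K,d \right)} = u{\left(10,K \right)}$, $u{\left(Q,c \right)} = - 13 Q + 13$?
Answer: $-38387$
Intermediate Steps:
$u{\left(Q,c \right)} = 13 - 13 Q$
$G{\left(K,d \right)} = -117$ ($G{\left(K,d \right)} = 13 - 130 = -117$)
$G{\left(W{\left(-2 \right)},218 \right)} - 38270 = -117 - 38270 = -38387$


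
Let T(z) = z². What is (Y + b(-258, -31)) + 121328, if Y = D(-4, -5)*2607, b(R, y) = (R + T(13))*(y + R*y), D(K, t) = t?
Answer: -600770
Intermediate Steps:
b(R, y) = (169 + R)*(y + R*y) (b(R, y) = (R + 13²)*(y + R*y) = (R + 169)*(y + R*y) = (169 + R)*(y + R*y))
Y = -13035 (Y = -5*2607 = -13035)
(Y + b(-258, -31)) + 121328 = (-13035 - 31*(169 + (-258)² + 170*(-258))) + 121328 = (-13035 - 31*(169 + 66564 - 43860)) + 121328 = (-13035 - 31*22873) + 121328 = (-13035 - 709063) + 121328 = -722098 + 121328 = -600770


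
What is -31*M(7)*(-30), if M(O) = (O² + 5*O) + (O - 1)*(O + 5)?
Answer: 145080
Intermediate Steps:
M(O) = O² + 5*O + (-1 + O)*(5 + O) (M(O) = (O² + 5*O) + (-1 + O)*(5 + O) = O² + 5*O + (-1 + O)*(5 + O))
-31*M(7)*(-30) = -31*(-5 + 2*7² + 9*7)*(-30) = -31*(-5 + 2*49 + 63)*(-30) = -31*(-5 + 98 + 63)*(-30) = -31*156*(-30) = -4836*(-30) = 145080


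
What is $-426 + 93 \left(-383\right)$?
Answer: $-36045$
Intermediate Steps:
$-426 + 93 \left(-383\right) = -426 - 35619 = -36045$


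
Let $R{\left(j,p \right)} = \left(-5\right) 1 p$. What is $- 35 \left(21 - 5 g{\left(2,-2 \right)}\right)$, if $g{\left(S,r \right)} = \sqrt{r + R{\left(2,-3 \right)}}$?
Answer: $-735 + 175 \sqrt{13} \approx -104.03$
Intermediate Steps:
$R{\left(j,p \right)} = - 5 p$
$g{\left(S,r \right)} = \sqrt{15 + r}$ ($g{\left(S,r \right)} = \sqrt{r - -15} = \sqrt{r + 15} = \sqrt{15 + r}$)
$- 35 \left(21 - 5 g{\left(2,-2 \right)}\right) = - 35 \left(21 - 5 \sqrt{15 - 2}\right) = - 35 \left(21 - 5 \sqrt{13}\right) = -735 + 175 \sqrt{13}$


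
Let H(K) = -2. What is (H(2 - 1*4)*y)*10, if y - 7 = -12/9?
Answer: -340/3 ≈ -113.33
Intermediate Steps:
y = 17/3 (y = 7 - 12/9 = 7 - 12*⅑ = 7 - 4/3 = 17/3 ≈ 5.6667)
(H(2 - 1*4)*y)*10 = -2*17/3*10 = -34/3*10 = -340/3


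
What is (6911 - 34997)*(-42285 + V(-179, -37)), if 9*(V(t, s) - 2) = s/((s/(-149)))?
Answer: 3564075952/3 ≈ 1.1880e+9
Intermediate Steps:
V(t, s) = -131/9 (V(t, s) = 2 + (s/((s/(-149))))/9 = 2 + (s/((s*(-1/149))))/9 = 2 + (s/((-s/149)))/9 = 2 + (s*(-149/s))/9 = 2 + (1/9)*(-149) = 2 - 149/9 = -131/9)
(6911 - 34997)*(-42285 + V(-179, -37)) = (6911 - 34997)*(-42285 - 131/9) = -28086*(-380696/9) = 3564075952/3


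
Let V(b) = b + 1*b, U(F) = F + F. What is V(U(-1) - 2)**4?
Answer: 4096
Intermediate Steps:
U(F) = 2*F
V(b) = 2*b (V(b) = b + b = 2*b)
V(U(-1) - 2)**4 = (2*(2*(-1) - 2))**4 = (2*(-2 - 2))**4 = (2*(-4))**4 = (-8)**4 = 4096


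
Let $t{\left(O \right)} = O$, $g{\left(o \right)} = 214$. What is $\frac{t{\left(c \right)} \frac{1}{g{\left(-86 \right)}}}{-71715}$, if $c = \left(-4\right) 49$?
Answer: $\frac{14}{1096215} \approx 1.2771 \cdot 10^{-5}$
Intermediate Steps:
$c = -196$
$\frac{t{\left(c \right)} \frac{1}{g{\left(-86 \right)}}}{-71715} = \frac{\left(-196\right) \frac{1}{214}}{-71715} = \left(-196\right) \frac{1}{214} \left(- \frac{1}{71715}\right) = \left(- \frac{98}{107}\right) \left(- \frac{1}{71715}\right) = \frac{14}{1096215}$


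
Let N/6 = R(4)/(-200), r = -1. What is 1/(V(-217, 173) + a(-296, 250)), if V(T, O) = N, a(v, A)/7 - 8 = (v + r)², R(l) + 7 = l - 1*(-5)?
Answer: 50/30875947 ≈ 1.6194e-6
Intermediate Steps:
R(l) = -2 + l (R(l) = -7 + (l - 1*(-5)) = -7 + (l + 5) = -7 + (5 + l) = -2 + l)
a(v, A) = 56 + 7*(-1 + v)² (a(v, A) = 56 + 7*(v - 1)² = 56 + 7*(-1 + v)²)
N = -3/50 (N = 6*((-2 + 4)/(-200)) = 6*(2*(-1/200)) = 6*(-1/100) = -3/50 ≈ -0.060000)
V(T, O) = -3/50
1/(V(-217, 173) + a(-296, 250)) = 1/(-3/50 + (56 + 7*(-1 - 296)²)) = 1/(-3/50 + (56 + 7*(-297)²)) = 1/(-3/50 + (56 + 7*88209)) = 1/(-3/50 + (56 + 617463)) = 1/(-3/50 + 617519) = 1/(30875947/50) = 50/30875947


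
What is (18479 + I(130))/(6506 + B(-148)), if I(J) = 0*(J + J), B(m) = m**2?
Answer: 18479/28410 ≈ 0.65044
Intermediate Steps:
I(J) = 0 (I(J) = 0*(2*J) = 0)
(18479 + I(130))/(6506 + B(-148)) = (18479 + 0)/(6506 + (-148)**2) = 18479/(6506 + 21904) = 18479/28410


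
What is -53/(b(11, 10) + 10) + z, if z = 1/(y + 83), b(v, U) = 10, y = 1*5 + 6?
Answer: -2481/940 ≈ -2.6394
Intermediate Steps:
y = 11 (y = 5 + 6 = 11)
z = 1/94 (z = 1/(11 + 83) = 1/94 ≈ 0.010638)
-53/(b(11, 10) + 10) + z = -53/(10 + 10) + 1/94 = -53/20 + 1/94 = -2481/940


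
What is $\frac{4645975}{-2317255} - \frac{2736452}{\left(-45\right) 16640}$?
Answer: $\frac{143107549963}{86758027200} \approx 1.6495$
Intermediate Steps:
$\frac{4645975}{-2317255} - \frac{2736452}{\left(-45\right) 16640} = 4645975 \left(- \frac{1}{2317255}\right) - \frac{2736452}{-748800} = - \frac{929195}{463451} - - \frac{684113}{187200} = - \frac{929195}{463451} + \frac{684113}{187200} = \frac{143107549963}{86758027200}$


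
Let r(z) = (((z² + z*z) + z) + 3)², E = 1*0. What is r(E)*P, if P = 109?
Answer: 981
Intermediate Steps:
E = 0
r(z) = (3 + z + 2*z²)² (r(z) = (((z² + z²) + z) + 3)² = ((2*z² + z) + 3)² = ((z + 2*z²) + 3)² = (3 + z + 2*z²)²)
r(E)*P = (3 + 0 + 2*0²)²*109 = (3 + 0 + 2*0)²*109 = (3 + 0 + 0)²*109 = 3²*109 = 9*109 = 981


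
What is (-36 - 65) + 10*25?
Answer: 149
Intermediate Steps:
(-36 - 65) + 10*25 = -101 + 250 = 149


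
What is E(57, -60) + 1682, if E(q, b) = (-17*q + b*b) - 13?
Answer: 4300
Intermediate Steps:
E(q, b) = -13 + b² - 17*q (E(q, b) = (-17*q + b²) - 13 = (b² - 17*q) - 13 = -13 + b² - 17*q)
E(57, -60) + 1682 = (-13 + (-60)² - 17*57) + 1682 = (-13 + 3600 - 969) + 1682 = 2618 + 1682 = 4300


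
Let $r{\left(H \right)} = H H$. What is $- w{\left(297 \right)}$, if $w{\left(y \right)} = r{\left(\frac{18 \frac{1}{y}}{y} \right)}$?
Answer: $- \frac{4}{96059601} \approx -4.1641 \cdot 10^{-8}$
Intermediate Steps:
$r{\left(H \right)} = H^{2}$
$w{\left(y \right)} = \frac{324}{y^{4}}$ ($w{\left(y \right)} = \left(\frac{18 \frac{1}{y}}{y}\right)^{2} = \left(\frac{18}{y^{2}}\right)^{2} = \frac{324}{y^{4}}$)
$- w{\left(297 \right)} = - \frac{324}{7780827681} = \left(-1\right) \frac{4}{96059601} = - \frac{4}{96059601}$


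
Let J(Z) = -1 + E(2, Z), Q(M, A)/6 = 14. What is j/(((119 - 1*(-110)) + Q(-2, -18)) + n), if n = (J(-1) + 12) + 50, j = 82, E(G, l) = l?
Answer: 82/373 ≈ 0.21984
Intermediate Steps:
Q(M, A) = 84 (Q(M, A) = 6*14 = 84)
J(Z) = -1 + Z
n = 60 (n = ((-1 - 1) + 12) + 50 = (-2 + 12) + 50 = 10 + 50 = 60)
j/(((119 - 1*(-110)) + Q(-2, -18)) + n) = 82/(((119 - 1*(-110)) + 84) + 60) = 82/(((119 + 110) + 84) + 60) = 82/((229 + 84) + 60) = 82/(313 + 60) = 82/373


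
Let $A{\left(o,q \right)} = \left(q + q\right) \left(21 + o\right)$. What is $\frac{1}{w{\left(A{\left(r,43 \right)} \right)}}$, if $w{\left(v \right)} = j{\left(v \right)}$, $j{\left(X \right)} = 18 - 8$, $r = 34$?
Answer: $\frac{1}{10} \approx 0.1$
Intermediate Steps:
$j{\left(X \right)} = 10$ ($j{\left(X \right)} = 18 - 8 = 10$)
$A{\left(o,q \right)} = 2 q \left(21 + o\right)$
$w{\left(v \right)} = 10$
$\frac{1}{w{\left(A{\left(r,43 \right)} \right)}} = \frac{1}{10}$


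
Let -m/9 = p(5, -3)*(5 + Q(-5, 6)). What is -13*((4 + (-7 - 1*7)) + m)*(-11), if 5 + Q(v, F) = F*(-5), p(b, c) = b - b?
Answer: -1430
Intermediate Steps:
p(b, c) = 0
Q(v, F) = -5 - 5*F (Q(v, F) = -5 + F*(-5) = -5 - 5*F)
m = 0 (m = -0*(5 + (-5 - 5*6)) = -0*(5 + (-5 - 30)) = -0*(5 - 35) = -0*(-30) = -9*0 = 0)
-13*((4 + (-7 - 1*7)) + m)*(-11) = -13*((4 + (-7 - 1*7)) + 0)*(-11) = -13*((4 + (-7 - 7)) + 0)*(-11) = -13*((4 - 14) + 0)*(-11) = -13*(-10 + 0)*(-11) = -13*(-10)*(-11) = 130*(-11) = -1430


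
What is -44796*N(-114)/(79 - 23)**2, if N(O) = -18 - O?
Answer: -67194/49 ≈ -1371.3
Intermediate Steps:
-44796*N(-114)/(79 - 23)**2 = -44796*(-18 - 1*(-114))/(79 - 23)**2 = -44796/(56**2/(-18 + 114)) = -44796/(3136/96) = -44796/(3136*(1/96)) = -44796/98/3 = -44796*3/98 = -67194/49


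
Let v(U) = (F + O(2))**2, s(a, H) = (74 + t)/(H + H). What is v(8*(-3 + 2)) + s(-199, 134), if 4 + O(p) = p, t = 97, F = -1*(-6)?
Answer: 4459/268 ≈ 16.638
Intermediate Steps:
F = 6
O(p) = -4 + p
s(a, H) = 171/(2*H) (s(a, H) = (74 + 97)/(H + H) = 171/((2*H)) = 171*(1/(2*H)) = 171/(2*H))
v(U) = 16 (v(U) = (6 + (-4 + 2))**2 = (6 - 2)**2 = 4**2 = 16)
v(8*(-3 + 2)) + s(-199, 134) = 16 + (171/2)/134 = 16 + (171/2)*(1/134) = 16 + 171/268 = 4459/268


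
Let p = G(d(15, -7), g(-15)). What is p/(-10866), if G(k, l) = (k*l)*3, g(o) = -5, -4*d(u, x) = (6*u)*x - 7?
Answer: 3185/14488 ≈ 0.21984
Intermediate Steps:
d(u, x) = 7/4 - 3*u*x/2 (d(u, x) = -((6*u)*x - 7)/4 = -(6*u*x - 7)/4 = -(-7 + 6*u*x)/4 = 7/4 - 3*u*x/2)
G(k, l) = 3*k*l
p = -9555/4 (p = 3*(7/4 - 3/2*15*(-7))*(-5) = 3*(7/4 + 315/2)*(-5) = 3*(637/4)*(-5) = -9555/4 ≈ -2388.8)
p/(-10866) = -9555/4/(-10866) = -9555/4*(-1/10866) = 3185/14488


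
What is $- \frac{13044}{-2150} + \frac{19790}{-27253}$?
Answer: $\frac{156469816}{29296975} \approx 5.3408$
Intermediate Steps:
$- \frac{13044}{-2150} + \frac{19790}{-27253} = \left(-13044\right) \left(- \frac{1}{2150}\right) + 19790 \left(- \frac{1}{27253}\right) = \frac{6522}{1075} - \frac{19790}{27253} = \frac{156469816}{29296975}$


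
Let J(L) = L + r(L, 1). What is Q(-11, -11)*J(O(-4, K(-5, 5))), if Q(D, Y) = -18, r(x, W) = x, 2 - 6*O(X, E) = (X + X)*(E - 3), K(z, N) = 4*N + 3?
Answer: -972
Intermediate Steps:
K(z, N) = 3 + 4*N
O(X, E) = ⅓ - X*(-3 + E)/3 (O(X, E) = ⅓ - (X + X)*(E - 3)/6 = ⅓ - 2*X*(-3 + E)/6 = ⅓ - X*(-3 + E)/3)
J(L) = 2*L (J(L) = L + L = 2*L)
Q(-11, -11)*J(O(-4, K(-5, 5))) = -36*(⅓ - 4 - ⅓*(3 + 4*5)*(-4)) = -36*(⅓ - 4 - ⅓*(3 + 20)*(-4)) = -36*(⅓ - 4 - ⅓*23*(-4)) = -36*(⅓ - 4 + 92/3) = -36*27 = -18*54 = -972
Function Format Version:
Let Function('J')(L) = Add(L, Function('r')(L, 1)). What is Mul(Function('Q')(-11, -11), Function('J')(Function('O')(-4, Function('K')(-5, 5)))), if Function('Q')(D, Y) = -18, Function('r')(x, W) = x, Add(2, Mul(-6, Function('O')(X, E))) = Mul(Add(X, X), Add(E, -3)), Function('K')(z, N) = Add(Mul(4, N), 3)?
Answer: -972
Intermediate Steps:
Function('K')(z, N) = Add(3, Mul(4, N))
Function('O')(X, E) = Add(Rational(1, 3), Mul(Rational(-1, 3), X, Add(-3, E))) (Function('O')(X, E) = Add(Rational(1, 3), Mul(Rational(-1, 6), Mul(Add(X, X), Add(E, -3)))) = Add(Rational(1, 3), Mul(Rational(-1, 6), Mul(Mul(2, X), Add(-3, E)))) = Add(Rational(1, 3), Mul(Rational(-1, 6), Mul(2, X, Add(-3, E)))) = Add(Rational(1, 3), Mul(Rational(-1, 3), X, Add(-3, E))))
Function('J')(L) = Mul(2, L) (Function('J')(L) = Add(L, L) = Mul(2, L))
Mul(Function('Q')(-11, -11), Function('J')(Function('O')(-4, Function('K')(-5, 5)))) = Mul(-18, Mul(2, Add(Rational(1, 3), -4, Mul(Rational(-1, 3), Add(3, Mul(4, 5)), -4)))) = Mul(-18, Mul(2, Add(Rational(1, 3), -4, Mul(Rational(-1, 3), Add(3, 20), -4)))) = Mul(-18, Mul(2, Add(Rational(1, 3), -4, Mul(Rational(-1, 3), 23, -4)))) = Mul(-18, Mul(2, Add(Rational(1, 3), -4, Rational(92, 3)))) = Mul(-18, Mul(2, 27)) = Mul(-18, 54) = -972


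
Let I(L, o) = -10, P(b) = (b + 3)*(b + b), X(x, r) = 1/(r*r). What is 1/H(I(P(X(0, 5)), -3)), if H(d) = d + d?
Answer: -1/20 ≈ -0.050000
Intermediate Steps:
X(x, r) = r**(-2) (X(x, r) = 1/(r**2) = r**(-2))
P(b) = 2*b*(3 + b) (P(b) = (3 + b)*(2*b) = 2*b*(3 + b))
H(d) = 2*d
1/H(I(P(X(0, 5)), -3)) = 1/(2*(-10)) = 1/(-20) = -1/20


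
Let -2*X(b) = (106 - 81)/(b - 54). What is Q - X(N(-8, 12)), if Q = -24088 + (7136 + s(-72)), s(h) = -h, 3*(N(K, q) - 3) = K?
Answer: -5435435/322 ≈ -16880.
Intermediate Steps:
N(K, q) = 3 + K/3
X(b) = -25/(2*(-54 + b)) (X(b) = -(106 - 81)/(2*(b - 54)) = -25/(2*(-54 + b)))
Q = -16880 (Q = -24088 + (7136 - 1*(-72)) = -24088 + (7136 + 72) = -24088 + 7208 = -16880)
Q - X(N(-8, 12)) = -16880 - (-25)/(-108 + 2*(3 + (⅓)*(-8))) = -16880 - (-25)/(-108 + 2*(3 - 8/3)) = -16880 - (-25)/(-108 + 2*(⅓)) = -16880 - (-25)/(-108 + ⅔) = -16880 - (-25)/(-322/3) = -16880 - (-25)*(-3)/322 = -16880 - 1*75/322 = -16880 - 75/322 = -5435435/322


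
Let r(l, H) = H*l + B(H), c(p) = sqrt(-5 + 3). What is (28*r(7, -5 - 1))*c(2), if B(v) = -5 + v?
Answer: -1484*I*sqrt(2) ≈ -2098.7*I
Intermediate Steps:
c(p) = I*sqrt(2) (c(p) = sqrt(-2) = I*sqrt(2))
r(l, H) = -5 + H + H*l (r(l, H) = H*l + (-5 + H) = -5 + H + H*l)
(28*r(7, -5 - 1))*c(2) = (28*(-5 + (-5 - 1) + (-5 - 1)*7))*(I*sqrt(2)) = (28*(-5 - 6 - 6*7))*(I*sqrt(2)) = (28*(-5 - 6 - 42))*(I*sqrt(2)) = (28*(-53))*(I*sqrt(2)) = -1484*I*sqrt(2)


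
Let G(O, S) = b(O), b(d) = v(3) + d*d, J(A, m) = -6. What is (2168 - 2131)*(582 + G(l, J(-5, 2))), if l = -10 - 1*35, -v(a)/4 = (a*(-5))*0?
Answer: 96459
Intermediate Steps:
v(a) = 0 (v(a) = -4*a*(-5)*0 = -4*(-5*a)*0 = -4*0 = 0)
b(d) = d² (b(d) = 0 + d*d = 0 + d² = d²)
l = -45 (l = -10 - 35 = -45)
G(O, S) = O²
(2168 - 2131)*(582 + G(l, J(-5, 2))) = (2168 - 2131)*(582 + (-45)²) = 37*(582 + 2025) = 37*2607 = 96459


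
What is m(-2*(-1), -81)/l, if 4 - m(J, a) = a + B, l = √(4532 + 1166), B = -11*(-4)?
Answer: 41*√5698/5698 ≈ 0.54315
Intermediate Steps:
B = 44
l = √5698 ≈ 75.485
m(J, a) = -40 - a (m(J, a) = 4 - (a + 44) = 4 - (44 + a) = 4 + (-44 - a) = -40 - a)
m(-2*(-1), -81)/l = (-40 - 1*(-81))/(√5698) = (-40 + 81)*(√5698/5698) = 41*(√5698/5698) = 41*√5698/5698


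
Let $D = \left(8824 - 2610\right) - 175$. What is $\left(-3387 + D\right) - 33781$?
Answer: $-31129$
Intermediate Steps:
$D = 6039$ ($D = 6214 - 175 = 6039$)
$\left(-3387 + D\right) - 33781 = \left(-3387 + 6039\right) - 33781 = 2652 - 33781 = -31129$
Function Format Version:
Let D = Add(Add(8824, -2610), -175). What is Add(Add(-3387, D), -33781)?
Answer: -31129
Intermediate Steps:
D = 6039 (D = Add(6214, -175) = 6039)
Add(Add(-3387, D), -33781) = Add(Add(-3387, 6039), -33781) = Add(2652, -33781) = -31129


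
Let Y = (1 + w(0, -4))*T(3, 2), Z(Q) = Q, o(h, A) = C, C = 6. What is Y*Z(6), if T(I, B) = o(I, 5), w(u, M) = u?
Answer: 36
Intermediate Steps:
o(h, A) = 6
T(I, B) = 6
Y = 6 (Y = (1 + 0)*6 = 1*6 = 6)
Y*Z(6) = 6*6 = 36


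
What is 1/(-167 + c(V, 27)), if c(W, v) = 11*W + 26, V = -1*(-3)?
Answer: -1/108 ≈ -0.0092593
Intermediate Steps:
V = 3
c(W, v) = 26 + 11*W
1/(-167 + c(V, 27)) = 1/(-167 + (26 + 11*3)) = 1/(-167 + (26 + 33)) = 1/(-167 + 59) = 1/(-108) = -1/108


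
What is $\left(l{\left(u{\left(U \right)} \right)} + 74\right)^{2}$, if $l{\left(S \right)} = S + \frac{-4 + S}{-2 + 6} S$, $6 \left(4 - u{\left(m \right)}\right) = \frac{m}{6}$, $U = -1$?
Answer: $\frac{163734338881}{26873856} \approx 6092.7$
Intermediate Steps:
$u{\left(m \right)} = 4 - \frac{m}{36}$ ($u{\left(m \right)} = 4 - \frac{m \frac{1}{6}}{6} = 4 - \frac{\frac{1}{6} m}{6} = 4 - \frac{m}{36}$)
$l{\left(S \right)} = S + S \left(-1 + \frac{S}{4}\right)$ ($l{\left(S \right)} = S + \frac{-4 + S}{4} S = S + \left(-4 + S\right) \frac{1}{4} S = S + \left(-1 + \frac{S}{4}\right) S = S + S \left(-1 + \frac{S}{4}\right)$)
$\left(l{\left(u{\left(U \right)} \right)} + 74\right)^{2} = \left(\frac{\left(4 - - \frac{1}{36}\right)^{2}}{4} + 74\right)^{2} = \left(\frac{\left(4 + \frac{1}{36}\right)^{2}}{4} + 74\right)^{2} = \left(\frac{\left(\frac{145}{36}\right)^{2}}{4} + 74\right)^{2} = \left(\frac{1}{4} \cdot \frac{21025}{1296} + 74\right)^{2} = \left(\frac{21025}{5184} + 74\right)^{2} = \left(\frac{404641}{5184}\right)^{2} = \frac{163734338881}{26873856}$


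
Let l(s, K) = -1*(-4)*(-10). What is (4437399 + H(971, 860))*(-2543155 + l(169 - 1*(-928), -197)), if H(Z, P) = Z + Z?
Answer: -11290109834495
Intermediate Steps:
l(s, K) = -40 (l(s, K) = 4*(-10) = -40)
H(Z, P) = 2*Z
(4437399 + H(971, 860))*(-2543155 + l(169 - 1*(-928), -197)) = (4437399 + 2*971)*(-2543155 - 40) = (4437399 + 1942)*(-2543195) = 4439341*(-2543195) = -11290109834495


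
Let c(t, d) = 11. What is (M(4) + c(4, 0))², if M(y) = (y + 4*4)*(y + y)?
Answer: 29241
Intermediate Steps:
M(y) = 2*y*(16 + y) (M(y) = (y + 16)*(2*y) = (16 + y)*(2*y) = 2*y*(16 + y))
(M(4) + c(4, 0))² = (2*4*(16 + 4) + 11)² = (2*4*20 + 11)² = (160 + 11)² = 171² = 29241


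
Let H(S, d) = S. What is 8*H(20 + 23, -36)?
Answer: 344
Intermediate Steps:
8*H(20 + 23, -36) = 8*(20 + 23) = 8*43 = 344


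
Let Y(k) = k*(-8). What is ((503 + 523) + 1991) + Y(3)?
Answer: 2993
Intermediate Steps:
Y(k) = -8*k
((503 + 523) + 1991) + Y(3) = ((503 + 523) + 1991) - 8*3 = (1026 + 1991) - 24 = 3017 - 24 = 2993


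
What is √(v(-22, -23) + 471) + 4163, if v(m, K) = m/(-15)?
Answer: 4163 + √106305/15 ≈ 4184.7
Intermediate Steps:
v(m, K) = -m/15 (v(m, K) = m*(-1/15) = -m/15)
√(v(-22, -23) + 471) + 4163 = √(-1/15*(-22) + 471) + 4163 = √(22/15 + 471) + 4163 = √(7087/15) + 4163 = √106305/15 + 4163 = 4163 + √106305/15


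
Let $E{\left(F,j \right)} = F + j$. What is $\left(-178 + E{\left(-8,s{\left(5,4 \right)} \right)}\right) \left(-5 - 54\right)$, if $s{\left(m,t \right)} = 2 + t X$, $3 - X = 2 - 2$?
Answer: $10148$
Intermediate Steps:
$X = 3$ ($X = 3 - \left(2 - 2\right) = 3 - 0 = 3 + 0 = 3$)
$s{\left(m,t \right)} = 2 + 3 t$ ($s{\left(m,t \right)} = 2 + t 3 = 2 + 3 t$)
$\left(-178 + E{\left(-8,s{\left(5,4 \right)} \right)}\right) \left(-5 - 54\right) = \left(-178 + \left(-8 + \left(2 + 3 \cdot 4\right)\right)\right) \left(-5 - 54\right) = \left(-178 + \left(-8 + \left(2 + 12\right)\right)\right) \left(-5 - 54\right) = \left(-178 + \left(-8 + 14\right)\right) \left(-59\right) = \left(-178 + 6\right) \left(-59\right) = \left(-172\right) \left(-59\right) = 10148$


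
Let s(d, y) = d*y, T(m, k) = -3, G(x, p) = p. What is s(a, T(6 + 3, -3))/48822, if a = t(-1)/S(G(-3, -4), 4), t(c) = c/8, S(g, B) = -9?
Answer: -1/1171728 ≈ -8.5344e-7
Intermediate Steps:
t(c) = c/8 (t(c) = c*(⅛) = c/8)
a = 1/72 (a = ((⅛)*(-1))/(-9) = -⅛*(-⅑) = 1/72 ≈ 0.013889)
s(a, T(6 + 3, -3))/48822 = ((1/72)*(-3))/48822 = -1/24*1/48822 = -1/1171728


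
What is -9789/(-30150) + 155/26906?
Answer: 22338007/67601325 ≈ 0.33044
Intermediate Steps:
-9789/(-30150) + 155/26906 = -9789*(-1/30150) + 155*(1/26906) = 3263/10050 + 155/26906 = 22338007/67601325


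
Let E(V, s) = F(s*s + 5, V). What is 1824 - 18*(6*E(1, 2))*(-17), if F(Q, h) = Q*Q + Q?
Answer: 167064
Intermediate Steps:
F(Q, h) = Q + Q² (F(Q, h) = Q² + Q = Q + Q²)
E(V, s) = (5 + s²)*(6 + s²) (E(V, s) = (s*s + 5)*(1 + (s*s + 5)) = (s² + 5)*(1 + (s² + 5)) = (5 + s²)*(1 + (5 + s²)) = (5 + s²)*(6 + s²))
1824 - 18*(6*E(1, 2))*(-17) = 1824 - 18*(6*((5 + 2²)*(6 + 2²)))*(-17) = 1824 - 18*(6*((5 + 4)*(6 + 4)))*(-17) = 1824 - 18*(6*(9*10))*(-17) = 1824 - 18*(6*90)*(-17) = 1824 - 18*540*(-17) = 1824 - 9720*(-17) = 1824 - 1*(-165240) = 1824 + 165240 = 167064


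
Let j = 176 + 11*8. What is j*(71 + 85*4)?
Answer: 108504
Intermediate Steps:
j = 264 (j = 176 + 88 = 264)
j*(71 + 85*4) = 264*(71 + 85*4) = 264*(71 + 340) = 264*411 = 108504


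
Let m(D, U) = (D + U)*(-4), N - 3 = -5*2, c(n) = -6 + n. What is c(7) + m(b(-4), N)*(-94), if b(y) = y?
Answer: -4135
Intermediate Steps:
N = -7 (N = 3 - 5*2 = 3 - 10 = -7)
m(D, U) = -4*D - 4*U
c(7) + m(b(-4), N)*(-94) = (-6 + 7) + (-4*(-4) - 4*(-7))*(-94) = 1 + (16 + 28)*(-94) = 1 + 44*(-94) = 1 - 4136 = -4135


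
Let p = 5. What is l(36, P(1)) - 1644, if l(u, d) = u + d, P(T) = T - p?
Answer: -1612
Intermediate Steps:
P(T) = -5 + T (P(T) = T - 1*5 = T - 5 = -5 + T)
l(u, d) = d + u
l(36, P(1)) - 1644 = ((-5 + 1) + 36) - 1644 = (-4 + 36) - 1644 = 32 - 1644 = -1612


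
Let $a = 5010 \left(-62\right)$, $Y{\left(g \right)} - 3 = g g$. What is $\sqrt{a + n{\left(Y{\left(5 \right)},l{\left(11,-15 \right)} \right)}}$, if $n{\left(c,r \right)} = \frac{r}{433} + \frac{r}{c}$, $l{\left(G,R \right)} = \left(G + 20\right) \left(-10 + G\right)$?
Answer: $\frac{i \sqrt{11414571987259}}{6062} \approx 557.33 i$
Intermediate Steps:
$l{\left(G,R \right)} = \left(-10 + G\right) \left(20 + G\right)$ ($l{\left(G,R \right)} = \left(20 + G\right) \left(-10 + G\right) = \left(-10 + G\right) \left(20 + G\right)$)
$Y{\left(g \right)} = 3 + g^{2}$ ($Y{\left(g \right)} = 3 + g g = 3 + g^{2}$)
$n{\left(c,r \right)} = \frac{r}{433} + \frac{r}{c}$ ($n{\left(c,r \right)} = r \frac{1}{433} + \frac{r}{c} = \frac{r}{433} + \frac{r}{c}$)
$a = -310620$
$\sqrt{a + n{\left(Y{\left(5 \right)},l{\left(11,-15 \right)} \right)}} = \sqrt{-310620 + \left(\frac{-200 + 11^{2} + 10 \cdot 11}{433} + \frac{-200 + 11^{2} + 10 \cdot 11}{3 + 5^{2}}\right)} = \sqrt{-310620 + \left(\frac{-200 + 121 + 110}{433} + \frac{-200 + 121 + 110}{3 + 25}\right)} = \sqrt{-310620 + \left(\frac{1}{433} \cdot 31 + \frac{31}{28}\right)} = \sqrt{-310620 + \left(\frac{31}{433} + 31 \cdot \frac{1}{28}\right)} = \sqrt{-310620 + \left(\frac{31}{433} + \frac{31}{28}\right)} = \sqrt{-310620 + \frac{14291}{12124}} = \sqrt{- \frac{3765942589}{12124}} = \frac{i \sqrt{11414571987259}}{6062}$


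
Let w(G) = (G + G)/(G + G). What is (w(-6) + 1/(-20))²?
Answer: 361/400 ≈ 0.90250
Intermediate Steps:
w(G) = 1 (w(G) = (2*G)/((2*G)) = (2*G)*(1/(2*G)) = 1)
(w(-6) + 1/(-20))² = (1 + 1/(-20))² = (1 - 1/20)² = (19/20)² = 361/400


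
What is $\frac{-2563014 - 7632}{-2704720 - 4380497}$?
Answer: $\frac{856882}{2361739} \approx 0.36282$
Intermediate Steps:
$\frac{-2563014 - 7632}{-2704720 - 4380497} = \frac{-2563014 - 7632}{-7085217} = \left(-2570646\right) \left(- \frac{1}{7085217}\right) = \frac{856882}{2361739}$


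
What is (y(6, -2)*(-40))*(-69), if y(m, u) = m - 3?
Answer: 8280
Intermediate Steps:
y(m, u) = -3 + m
(y(6, -2)*(-40))*(-69) = ((-3 + 6)*(-40))*(-69) = (3*(-40))*(-69) = -120*(-69) = 8280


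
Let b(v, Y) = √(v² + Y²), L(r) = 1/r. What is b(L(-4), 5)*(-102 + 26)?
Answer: -19*√401 ≈ -380.47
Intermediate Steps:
b(v, Y) = √(Y² + v²)
b(L(-4), 5)*(-102 + 26) = √(5² + (1/(-4))²)*(-102 + 26) = √(25 + (-¼)²)*(-76) = √(25 + 1/16)*(-76) = √(401/16)*(-76) = (√401/4)*(-76) = -19*√401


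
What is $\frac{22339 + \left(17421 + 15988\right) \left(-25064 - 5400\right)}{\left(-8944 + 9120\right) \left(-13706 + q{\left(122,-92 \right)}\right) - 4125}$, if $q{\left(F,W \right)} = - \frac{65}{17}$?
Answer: $\frac{17301740429}{41089917} \approx 421.07$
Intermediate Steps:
$q{\left(F,W \right)} = - \frac{65}{17}$ ($q{\left(F,W \right)} = \left(-65\right) \frac{1}{17} = - \frac{65}{17}$)
$\frac{22339 + \left(17421 + 15988\right) \left(-25064 - 5400\right)}{\left(-8944 + 9120\right) \left(-13706 + q{\left(122,-92 \right)}\right) - 4125} = \frac{22339 + \left(17421 + 15988\right) \left(-25064 - 5400\right)}{\left(-8944 + 9120\right) \left(-13706 - \frac{65}{17}\right) - 4125} = \frac{22339 + 33409 \left(-30464\right)}{176 \left(- \frac{233067}{17}\right) - 4125} = \frac{22339 - 1017771776}{- \frac{41019792}{17} - 4125} = - \frac{1017749437}{- \frac{41089917}{17}} = \left(-1017749437\right) \left(- \frac{17}{41089917}\right) = \frac{17301740429}{41089917}$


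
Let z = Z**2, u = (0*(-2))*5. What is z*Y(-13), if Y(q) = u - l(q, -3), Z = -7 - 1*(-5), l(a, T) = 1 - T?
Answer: -16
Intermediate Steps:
u = 0 (u = 0*5 = 0)
Z = -2 (Z = -7 + 5 = -2)
Y(q) = -4 (Y(q) = 0 - (1 - 1*(-3)) = 0 - (1 + 3) = 0 - 1*4 = 0 - 4 = -4)
z = 4 (z = (-2)**2 = 4)
z*Y(-13) = 4*(-4) = -16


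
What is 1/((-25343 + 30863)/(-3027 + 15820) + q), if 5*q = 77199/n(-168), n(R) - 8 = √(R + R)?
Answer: 18743864032520/36140875448248387 + 84229692546340*I*√21/325267879034235483 ≈ 0.00051863 + 0.0011867*I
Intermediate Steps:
n(R) = 8 + √2*√R (n(R) = 8 + √(R + R) = 8 + √(2*R) = 8 + √2*√R)
q = 77199/(5*(8 + 4*I*√21)) (q = (77199/(8 + √2*√(-168)))/5 = (77199/(8 + √2*(2*I*√42)))/5 = (77199/(8 + 4*I*√21))/5 = 77199/(5*(8 + 4*I*√21)) ≈ 308.8 - 707.54*I)
1/((-25343 + 30863)/(-3027 + 15820) + q) = 1/((-25343 + 30863)/(-3027 + 15820) + (77199/250 - 77199*I*√21/500)) = 1/(5520/12793 + (77199/250 - 77199*I*√21/500)) = 1/(988986807/3198250 - 77199*I*√21/500)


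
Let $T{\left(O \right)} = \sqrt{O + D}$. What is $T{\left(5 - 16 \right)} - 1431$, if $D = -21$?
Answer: $-1431 + 4 i \sqrt{2} \approx -1431.0 + 5.6569 i$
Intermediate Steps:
$T{\left(O \right)} = \sqrt{-21 + O}$ ($T{\left(O \right)} = \sqrt{O - 21} = \sqrt{-21 + O}$)
$T{\left(5 - 16 \right)} - 1431 = \sqrt{-21 + \left(5 - 16\right)} - 1431 = \sqrt{-21 - 11} - 1431 = \sqrt{-32} - 1431 = 4 i \sqrt{2} - 1431 = -1431 + 4 i \sqrt{2}$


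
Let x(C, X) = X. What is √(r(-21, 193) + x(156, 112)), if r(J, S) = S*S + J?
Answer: 2*√9335 ≈ 193.24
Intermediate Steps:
r(J, S) = J + S² (r(J, S) = S² + J = J + S²)
√(r(-21, 193) + x(156, 112)) = √((-21 + 193²) + 112) = √((-21 + 37249) + 112) = √(37228 + 112) = √37340 = 2*√9335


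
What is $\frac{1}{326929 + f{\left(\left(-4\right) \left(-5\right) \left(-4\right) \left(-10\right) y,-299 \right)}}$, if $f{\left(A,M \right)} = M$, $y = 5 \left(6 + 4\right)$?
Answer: $\frac{1}{326630} \approx 3.0616 \cdot 10^{-6}$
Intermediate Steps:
$y = 50$ ($y = 5 \cdot 10 = 50$)
$\frac{1}{326929 + f{\left(\left(-4\right) \left(-5\right) \left(-4\right) \left(-10\right) y,-299 \right)}} = \frac{1}{326929 - 299} = \frac{1}{326630}$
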